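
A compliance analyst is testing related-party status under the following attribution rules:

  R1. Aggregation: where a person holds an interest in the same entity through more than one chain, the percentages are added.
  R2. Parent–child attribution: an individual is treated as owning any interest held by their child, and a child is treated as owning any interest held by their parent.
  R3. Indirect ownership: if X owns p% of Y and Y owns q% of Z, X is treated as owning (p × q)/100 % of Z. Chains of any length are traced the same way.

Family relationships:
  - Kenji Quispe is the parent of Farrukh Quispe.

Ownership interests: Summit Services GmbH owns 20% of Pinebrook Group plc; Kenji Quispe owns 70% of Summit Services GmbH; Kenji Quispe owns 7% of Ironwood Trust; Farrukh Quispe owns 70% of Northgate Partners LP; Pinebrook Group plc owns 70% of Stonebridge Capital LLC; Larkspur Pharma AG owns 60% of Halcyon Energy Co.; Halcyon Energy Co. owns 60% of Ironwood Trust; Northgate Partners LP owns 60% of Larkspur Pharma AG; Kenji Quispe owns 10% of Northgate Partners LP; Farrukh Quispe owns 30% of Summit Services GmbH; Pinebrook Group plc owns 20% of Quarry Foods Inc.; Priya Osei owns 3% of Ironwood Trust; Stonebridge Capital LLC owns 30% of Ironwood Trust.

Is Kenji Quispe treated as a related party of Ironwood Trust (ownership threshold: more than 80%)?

No

By parent–child attribution (R2), Kenji Quispe is treated as also owning Farrukh Quispe's interest in Northgate Partners LP, giving 10% + 70% = 80%.
By parent–child attribution (R2), Kenji Quispe is treated as also owning Farrukh Quispe's interest in Summit Services GmbH, giving 70% + 30% = 100%.
Chain via Northgate Partners LP → Larkspur Pharma AG → Halcyon Energy Co. (R3): 80% × 60% × 60% × 60% = 17.28% of Ironwood Trust.
Chain via Summit Services GmbH → Pinebrook Group plc → Stonebridge Capital LLC (R3): 100% × 20% × 70% × 30% = 4.2% of Ironwood Trust.
Direct interest in Ironwood Trust: 7%.
Aggregating (R1): 17.28% + 4.2% + 7% = 28.48%.
28.48% does not exceed the 80% threshold, so Kenji is not a related party to Ironwood Trust.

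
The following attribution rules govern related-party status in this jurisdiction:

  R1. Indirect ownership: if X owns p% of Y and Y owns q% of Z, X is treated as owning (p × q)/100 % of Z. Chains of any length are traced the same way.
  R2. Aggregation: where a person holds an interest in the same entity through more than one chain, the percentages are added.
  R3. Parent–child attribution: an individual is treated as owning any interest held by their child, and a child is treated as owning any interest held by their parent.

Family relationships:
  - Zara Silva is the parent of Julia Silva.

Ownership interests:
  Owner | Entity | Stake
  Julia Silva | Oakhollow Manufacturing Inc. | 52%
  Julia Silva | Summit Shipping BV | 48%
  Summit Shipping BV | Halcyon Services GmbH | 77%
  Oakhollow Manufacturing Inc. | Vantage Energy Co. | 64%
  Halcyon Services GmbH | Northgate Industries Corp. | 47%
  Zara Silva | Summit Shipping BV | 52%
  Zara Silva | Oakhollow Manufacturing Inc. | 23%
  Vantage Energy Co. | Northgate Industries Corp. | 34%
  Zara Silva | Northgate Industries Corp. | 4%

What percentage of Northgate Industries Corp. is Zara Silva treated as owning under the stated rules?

56.51%

By parent–child attribution (R3), Zara Silva is treated as also owning Julia Silva's interest in Oakhollow Manufacturing Inc, giving 23% + 52% = 75%.
By parent–child attribution (R3), Zara Silva is treated as also owning Julia Silva's interest in Summit Shipping BV, giving 52% + 48% = 100%.
Chain via Oakhollow Manufacturing Inc. → Vantage Energy Co. (R1): 75% × 64% × 34% = 16.32% of Northgate Industries Corp.
Chain via Summit Shipping BV → Halcyon Services GmbH (R1): 100% × 77% × 47% = 36.19% of Northgate Industries Corp.
Direct interest in Northgate Industries Corp: 4%.
Aggregating (R2): 16.32% + 36.19% + 4% = 56.51%.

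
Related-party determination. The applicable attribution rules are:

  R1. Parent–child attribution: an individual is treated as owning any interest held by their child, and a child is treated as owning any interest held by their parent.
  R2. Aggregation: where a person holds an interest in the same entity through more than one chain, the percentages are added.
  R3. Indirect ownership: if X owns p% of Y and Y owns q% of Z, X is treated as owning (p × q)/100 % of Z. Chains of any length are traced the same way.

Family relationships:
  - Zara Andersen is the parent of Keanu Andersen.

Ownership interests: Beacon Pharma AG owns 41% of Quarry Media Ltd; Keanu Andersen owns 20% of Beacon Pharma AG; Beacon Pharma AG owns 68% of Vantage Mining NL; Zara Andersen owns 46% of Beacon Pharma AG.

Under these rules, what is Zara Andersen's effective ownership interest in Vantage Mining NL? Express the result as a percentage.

44.88%

By parent–child attribution (R1), Zara Andersen is treated as also owning Keanu Andersen's interest in Beacon Pharma AG, giving 46% + 20% = 66%.
Chain via Beacon Pharma AG (R3): 66% × 68% = 44.88% of Vantage Mining NL.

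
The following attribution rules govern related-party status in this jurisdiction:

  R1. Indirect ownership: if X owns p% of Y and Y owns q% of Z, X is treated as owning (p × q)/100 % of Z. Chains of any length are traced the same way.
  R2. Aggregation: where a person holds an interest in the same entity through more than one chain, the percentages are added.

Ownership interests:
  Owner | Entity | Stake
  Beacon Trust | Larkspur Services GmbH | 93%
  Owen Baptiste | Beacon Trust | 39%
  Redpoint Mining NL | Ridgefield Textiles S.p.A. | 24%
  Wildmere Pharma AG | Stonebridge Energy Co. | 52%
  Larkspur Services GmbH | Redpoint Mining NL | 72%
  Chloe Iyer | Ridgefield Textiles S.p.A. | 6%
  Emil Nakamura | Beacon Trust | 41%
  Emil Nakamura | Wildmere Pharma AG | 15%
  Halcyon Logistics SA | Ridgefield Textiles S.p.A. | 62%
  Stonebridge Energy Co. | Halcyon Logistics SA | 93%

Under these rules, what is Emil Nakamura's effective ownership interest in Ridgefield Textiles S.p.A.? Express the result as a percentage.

11.086344%

Chain via Wildmere Pharma AG → Stonebridge Energy Co. → Halcyon Logistics SA (R1): 15% × 52% × 93% × 62% = 4.49748% of Ridgefield Textiles S.p.A.
Chain via Beacon Trust → Larkspur Services GmbH → Redpoint Mining NL (R1): 41% × 93% × 72% × 24% = 6.588864% of Ridgefield Textiles S.p.A.
Aggregating (R2): 4.49748% + 6.588864% = 11.086344%.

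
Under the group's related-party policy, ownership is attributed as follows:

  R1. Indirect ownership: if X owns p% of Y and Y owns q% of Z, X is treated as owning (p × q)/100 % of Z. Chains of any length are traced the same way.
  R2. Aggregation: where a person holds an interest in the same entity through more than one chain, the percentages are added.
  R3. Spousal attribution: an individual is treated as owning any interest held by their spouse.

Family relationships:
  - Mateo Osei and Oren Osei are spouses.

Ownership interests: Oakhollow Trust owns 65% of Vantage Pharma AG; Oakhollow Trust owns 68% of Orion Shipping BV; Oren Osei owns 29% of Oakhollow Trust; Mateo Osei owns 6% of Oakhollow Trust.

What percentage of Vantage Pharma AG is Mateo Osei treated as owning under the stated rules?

22.75%

By spousal attribution (R3), Mateo Osei is treated as also owning Oren Osei's interest in Oakhollow Trust, giving 6% + 29% = 35%.
Chain via Oakhollow Trust (R1): 35% × 65% = 22.75% of Vantage Pharma AG.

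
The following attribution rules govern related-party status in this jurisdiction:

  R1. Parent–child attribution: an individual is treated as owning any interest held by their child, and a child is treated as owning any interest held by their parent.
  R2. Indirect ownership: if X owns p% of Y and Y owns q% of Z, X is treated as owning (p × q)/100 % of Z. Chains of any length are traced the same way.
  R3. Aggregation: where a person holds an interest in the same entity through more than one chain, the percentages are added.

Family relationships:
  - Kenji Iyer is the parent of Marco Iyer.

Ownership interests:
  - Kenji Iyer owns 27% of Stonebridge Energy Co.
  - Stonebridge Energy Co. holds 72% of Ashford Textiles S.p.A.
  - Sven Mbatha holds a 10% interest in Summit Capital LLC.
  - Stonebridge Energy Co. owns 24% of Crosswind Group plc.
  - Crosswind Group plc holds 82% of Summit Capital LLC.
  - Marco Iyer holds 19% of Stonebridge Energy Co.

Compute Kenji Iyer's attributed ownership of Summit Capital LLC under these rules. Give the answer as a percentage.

9.0528%

By parent–child attribution (R1), Kenji Iyer is treated as also owning Marco Iyer's interest in Stonebridge Energy Co, giving 27% + 19% = 46%.
Chain via Stonebridge Energy Co. → Crosswind Group plc (R2): 46% × 24% × 82% = 9.0528% of Summit Capital LLC.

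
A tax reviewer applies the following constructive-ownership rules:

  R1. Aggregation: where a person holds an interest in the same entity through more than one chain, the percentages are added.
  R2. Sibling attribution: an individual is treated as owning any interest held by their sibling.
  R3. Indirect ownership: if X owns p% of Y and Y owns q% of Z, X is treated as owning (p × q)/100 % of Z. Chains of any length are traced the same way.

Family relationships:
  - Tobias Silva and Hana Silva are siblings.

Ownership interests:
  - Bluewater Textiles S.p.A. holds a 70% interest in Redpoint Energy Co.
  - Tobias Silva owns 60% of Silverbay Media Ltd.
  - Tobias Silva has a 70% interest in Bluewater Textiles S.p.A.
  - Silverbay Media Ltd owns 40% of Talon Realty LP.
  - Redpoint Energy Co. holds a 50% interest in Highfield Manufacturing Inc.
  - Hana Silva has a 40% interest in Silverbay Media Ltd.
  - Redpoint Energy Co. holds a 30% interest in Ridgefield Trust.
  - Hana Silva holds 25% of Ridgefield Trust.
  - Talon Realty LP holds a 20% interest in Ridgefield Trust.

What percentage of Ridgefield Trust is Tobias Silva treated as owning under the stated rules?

47.7%

By sibling attribution (R2), Tobias Silva is treated as also owning Hana Silva's interest in Silverbay Media Ltd, giving 60% + 40% = 100%.
By sibling attribution (R2), Tobias Silva is treated as owning Hana Silva's 25% interest in Ridgefield Trust.
Chain via Bluewater Textiles S.p.A. → Redpoint Energy Co. (R3): 70% × 70% × 30% = 14.7% of Ridgefield Trust.
Chain via Silverbay Media Ltd → Talon Realty LP (R3): 100% × 40% × 20% = 8% of Ridgefield Trust.
Direct interest in Ridgefield Trust: 25%.
Aggregating (R1): 14.7% + 8% + 25% = 47.7%.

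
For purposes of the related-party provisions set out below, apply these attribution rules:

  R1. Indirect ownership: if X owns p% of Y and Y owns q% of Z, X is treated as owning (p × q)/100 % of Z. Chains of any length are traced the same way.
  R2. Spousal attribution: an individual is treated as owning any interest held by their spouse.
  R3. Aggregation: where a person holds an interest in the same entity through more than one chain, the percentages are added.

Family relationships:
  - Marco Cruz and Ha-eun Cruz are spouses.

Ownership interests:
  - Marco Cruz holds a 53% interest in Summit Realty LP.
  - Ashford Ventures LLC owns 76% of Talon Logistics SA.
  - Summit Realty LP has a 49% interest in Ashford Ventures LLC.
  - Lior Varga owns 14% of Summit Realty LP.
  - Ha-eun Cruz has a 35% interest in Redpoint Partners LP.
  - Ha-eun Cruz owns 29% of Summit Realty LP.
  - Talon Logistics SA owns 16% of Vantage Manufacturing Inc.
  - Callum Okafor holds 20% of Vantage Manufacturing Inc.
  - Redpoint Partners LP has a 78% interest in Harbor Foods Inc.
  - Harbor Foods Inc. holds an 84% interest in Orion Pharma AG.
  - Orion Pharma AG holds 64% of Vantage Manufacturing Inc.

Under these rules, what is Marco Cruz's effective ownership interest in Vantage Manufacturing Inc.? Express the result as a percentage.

19.562368%

By spousal attribution (R2), Marco Cruz is treated as also owning Ha-eun Cruz's interest in Summit Realty LP, giving 53% + 29% = 82%.
By spousal attribution (R2), Marco Cruz is treated as owning Ha-eun Cruz's 35% interest in Redpoint Partners LP.
Chain via Summit Realty LP → Ashford Ventures LLC → Talon Logistics SA (R1): 82% × 49% × 76% × 16% = 4.885888% of Vantage Manufacturing Inc.
Chain via Redpoint Partners LP → Harbor Foods Inc. → Orion Pharma AG (R1): 35% × 78% × 84% × 64% = 14.67648% of Vantage Manufacturing Inc.
Aggregating (R3): 4.885888% + 14.67648% = 19.562368%.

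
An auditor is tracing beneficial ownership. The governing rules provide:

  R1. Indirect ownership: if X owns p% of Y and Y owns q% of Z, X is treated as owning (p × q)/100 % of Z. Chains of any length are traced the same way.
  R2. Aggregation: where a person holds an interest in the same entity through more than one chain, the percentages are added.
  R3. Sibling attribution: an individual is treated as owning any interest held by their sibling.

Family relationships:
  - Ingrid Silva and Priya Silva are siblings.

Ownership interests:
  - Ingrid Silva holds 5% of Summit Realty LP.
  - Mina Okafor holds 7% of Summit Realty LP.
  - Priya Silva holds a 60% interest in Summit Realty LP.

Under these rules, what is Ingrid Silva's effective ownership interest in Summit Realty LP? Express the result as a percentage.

By sibling attribution (R3), Ingrid Silva is treated as also owning Priya Silva's interest in Summit Realty LP, giving 5% + 60% = 65%.
Direct interest in Summit Realty LP: 65%.

65%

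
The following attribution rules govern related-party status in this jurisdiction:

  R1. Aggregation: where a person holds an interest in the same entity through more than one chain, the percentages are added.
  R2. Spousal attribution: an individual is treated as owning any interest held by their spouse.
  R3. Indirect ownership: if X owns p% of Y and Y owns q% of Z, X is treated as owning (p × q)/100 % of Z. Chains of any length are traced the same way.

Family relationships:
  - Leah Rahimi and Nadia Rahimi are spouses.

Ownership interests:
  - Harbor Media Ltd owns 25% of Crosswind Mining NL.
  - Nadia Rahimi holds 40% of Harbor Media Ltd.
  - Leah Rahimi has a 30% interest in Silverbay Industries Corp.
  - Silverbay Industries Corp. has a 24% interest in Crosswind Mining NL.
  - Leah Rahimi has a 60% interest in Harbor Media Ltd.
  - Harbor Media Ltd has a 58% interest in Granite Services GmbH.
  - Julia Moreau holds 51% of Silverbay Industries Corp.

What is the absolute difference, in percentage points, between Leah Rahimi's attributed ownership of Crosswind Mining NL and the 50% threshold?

17.8

By spousal attribution (R2), Leah Rahimi is treated as also owning Nadia Rahimi's interest in Harbor Media Ltd, giving 60% + 40% = 100%.
Chain via Harbor Media Ltd (R3): 100% × 25% = 25% of Crosswind Mining NL.
Chain via Silverbay Industries Corp. (R3): 30% × 24% = 7.2% of Crosswind Mining NL.
Aggregating (R1): 25% + 7.2% = 32.2%.
32.2% falls short of the 50% threshold by 17.8 percentage points.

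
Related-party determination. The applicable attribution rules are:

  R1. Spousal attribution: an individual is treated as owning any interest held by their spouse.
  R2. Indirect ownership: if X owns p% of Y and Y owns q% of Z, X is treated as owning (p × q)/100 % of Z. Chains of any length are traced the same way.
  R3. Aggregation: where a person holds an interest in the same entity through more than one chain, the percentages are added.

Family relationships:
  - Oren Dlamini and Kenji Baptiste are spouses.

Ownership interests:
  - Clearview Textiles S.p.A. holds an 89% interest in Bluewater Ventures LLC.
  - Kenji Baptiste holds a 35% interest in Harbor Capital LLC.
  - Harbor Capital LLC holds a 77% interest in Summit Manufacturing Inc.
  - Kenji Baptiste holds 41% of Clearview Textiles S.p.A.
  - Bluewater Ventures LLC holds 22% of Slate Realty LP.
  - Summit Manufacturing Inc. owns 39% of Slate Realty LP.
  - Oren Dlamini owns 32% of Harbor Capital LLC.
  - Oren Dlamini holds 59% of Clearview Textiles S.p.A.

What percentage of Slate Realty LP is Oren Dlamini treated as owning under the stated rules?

By spousal attribution (R1), Oren Dlamini is treated as also owning Kenji Baptiste's interest in Harbor Capital LLC, giving 32% + 35% = 67%.
By spousal attribution (R1), Oren Dlamini is treated as also owning Kenji Baptiste's interest in Clearview Textiles S.p.A, giving 59% + 41% = 100%.
Chain via Harbor Capital LLC → Summit Manufacturing Inc. (R2): 67% × 77% × 39% = 20.1201% of Slate Realty LP.
Chain via Clearview Textiles S.p.A. → Bluewater Ventures LLC (R2): 100% × 89% × 22% = 19.58% of Slate Realty LP.
Aggregating (R3): 20.1201% + 19.58% = 39.7001%.

39.7001%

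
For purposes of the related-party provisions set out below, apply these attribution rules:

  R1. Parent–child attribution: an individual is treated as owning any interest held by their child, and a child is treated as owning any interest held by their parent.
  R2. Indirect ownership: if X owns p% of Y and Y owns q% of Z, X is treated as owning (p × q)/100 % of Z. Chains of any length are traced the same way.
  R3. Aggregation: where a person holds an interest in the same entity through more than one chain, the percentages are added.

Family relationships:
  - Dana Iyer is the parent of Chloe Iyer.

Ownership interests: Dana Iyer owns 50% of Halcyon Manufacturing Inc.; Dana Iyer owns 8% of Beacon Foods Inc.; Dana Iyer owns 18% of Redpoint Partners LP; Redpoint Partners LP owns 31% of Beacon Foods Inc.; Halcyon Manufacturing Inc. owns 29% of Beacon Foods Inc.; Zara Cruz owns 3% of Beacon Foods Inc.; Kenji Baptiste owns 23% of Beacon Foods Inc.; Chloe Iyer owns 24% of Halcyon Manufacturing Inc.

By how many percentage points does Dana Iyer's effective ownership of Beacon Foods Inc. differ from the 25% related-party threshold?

By parent–child attribution (R1), Dana Iyer is treated as also owning Chloe Iyer's interest in Halcyon Manufacturing Inc, giving 50% + 24% = 74%.
Chain via Halcyon Manufacturing Inc. (R2): 74% × 29% = 21.46% of Beacon Foods Inc.
Chain via Redpoint Partners LP (R2): 18% × 31% = 5.58% of Beacon Foods Inc.
Direct interest in Beacon Foods Inc: 8%.
Aggregating (R3): 21.46% + 5.58% + 8% = 35.04%.
35.04% exceeds the 25% threshold by 10.04 percentage points.

10.04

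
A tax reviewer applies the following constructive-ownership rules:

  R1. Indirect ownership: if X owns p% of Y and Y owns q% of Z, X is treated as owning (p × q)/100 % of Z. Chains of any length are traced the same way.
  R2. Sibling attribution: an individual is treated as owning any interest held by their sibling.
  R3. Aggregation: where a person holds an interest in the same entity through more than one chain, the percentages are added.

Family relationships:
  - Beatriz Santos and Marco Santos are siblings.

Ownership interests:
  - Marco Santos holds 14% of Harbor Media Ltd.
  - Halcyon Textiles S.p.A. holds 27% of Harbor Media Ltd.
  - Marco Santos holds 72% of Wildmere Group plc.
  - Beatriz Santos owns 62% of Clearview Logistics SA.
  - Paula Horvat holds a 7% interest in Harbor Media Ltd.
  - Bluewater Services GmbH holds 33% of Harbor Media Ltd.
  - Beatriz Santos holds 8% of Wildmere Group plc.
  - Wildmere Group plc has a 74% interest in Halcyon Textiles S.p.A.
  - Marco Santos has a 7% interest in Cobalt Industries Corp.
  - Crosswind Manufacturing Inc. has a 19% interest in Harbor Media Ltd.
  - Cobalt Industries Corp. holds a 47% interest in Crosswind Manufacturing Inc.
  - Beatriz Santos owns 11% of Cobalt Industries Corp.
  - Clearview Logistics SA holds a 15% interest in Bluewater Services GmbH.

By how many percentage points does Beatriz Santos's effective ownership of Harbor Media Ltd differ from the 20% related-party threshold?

14.6604

By sibling attribution (R2), Beatriz Santos is treated as also owning Marco Santos's interest in Wildmere Group plc, giving 8% + 72% = 80%.
By sibling attribution (R2), Beatriz Santos is treated as also owning Marco Santos's interest in Cobalt Industries Corp, giving 11% + 7% = 18%.
By sibling attribution (R2), Beatriz Santos is treated as owning Marco Santos's 14% interest in Harbor Media Ltd.
Chain via Wildmere Group plc → Halcyon Textiles S.p.A. (R1): 80% × 74% × 27% = 15.984% of Harbor Media Ltd.
Chain via Cobalt Industries Corp. → Crosswind Manufacturing Inc. (R1): 18% × 47% × 19% = 1.6074% of Harbor Media Ltd.
Chain via Clearview Logistics SA → Bluewater Services GmbH (R1): 62% × 15% × 33% = 3.069% of Harbor Media Ltd.
Direct interest in Harbor Media Ltd: 14%.
Aggregating (R3): 15.984% + 1.6074% + 3.069% + 14% = 34.6604%.
34.6604% exceeds the 20% threshold by 14.6604 percentage points.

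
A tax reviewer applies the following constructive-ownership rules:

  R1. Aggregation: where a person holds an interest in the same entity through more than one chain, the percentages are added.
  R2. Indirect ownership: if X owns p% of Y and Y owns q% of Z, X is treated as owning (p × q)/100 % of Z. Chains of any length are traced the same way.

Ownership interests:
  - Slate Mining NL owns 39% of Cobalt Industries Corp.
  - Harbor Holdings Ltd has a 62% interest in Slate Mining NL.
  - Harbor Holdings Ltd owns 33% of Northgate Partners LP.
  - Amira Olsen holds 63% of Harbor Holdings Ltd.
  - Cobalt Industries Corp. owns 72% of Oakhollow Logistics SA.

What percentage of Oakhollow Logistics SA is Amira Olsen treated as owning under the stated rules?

Chain via Harbor Holdings Ltd → Slate Mining NL → Cobalt Industries Corp. (R2): 63% × 62% × 39% × 72% = 10.968048% of Oakhollow Logistics SA.

10.968048%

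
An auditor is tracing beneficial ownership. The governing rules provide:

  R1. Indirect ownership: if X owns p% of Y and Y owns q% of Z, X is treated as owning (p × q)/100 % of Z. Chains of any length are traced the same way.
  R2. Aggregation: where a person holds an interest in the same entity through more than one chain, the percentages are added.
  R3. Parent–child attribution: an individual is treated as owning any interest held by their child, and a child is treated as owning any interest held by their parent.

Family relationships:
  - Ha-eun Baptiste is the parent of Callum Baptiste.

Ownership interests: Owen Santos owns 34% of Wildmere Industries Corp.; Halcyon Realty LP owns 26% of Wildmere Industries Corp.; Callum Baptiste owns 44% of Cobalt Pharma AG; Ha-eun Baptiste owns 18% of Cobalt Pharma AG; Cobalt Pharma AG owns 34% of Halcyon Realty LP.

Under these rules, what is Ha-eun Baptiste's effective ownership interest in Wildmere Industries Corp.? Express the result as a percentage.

By parent–child attribution (R3), Ha-eun Baptiste is treated as also owning Callum Baptiste's interest in Cobalt Pharma AG, giving 18% + 44% = 62%.
Chain via Cobalt Pharma AG → Halcyon Realty LP (R1): 62% × 34% × 26% = 5.4808% of Wildmere Industries Corp.

5.4808%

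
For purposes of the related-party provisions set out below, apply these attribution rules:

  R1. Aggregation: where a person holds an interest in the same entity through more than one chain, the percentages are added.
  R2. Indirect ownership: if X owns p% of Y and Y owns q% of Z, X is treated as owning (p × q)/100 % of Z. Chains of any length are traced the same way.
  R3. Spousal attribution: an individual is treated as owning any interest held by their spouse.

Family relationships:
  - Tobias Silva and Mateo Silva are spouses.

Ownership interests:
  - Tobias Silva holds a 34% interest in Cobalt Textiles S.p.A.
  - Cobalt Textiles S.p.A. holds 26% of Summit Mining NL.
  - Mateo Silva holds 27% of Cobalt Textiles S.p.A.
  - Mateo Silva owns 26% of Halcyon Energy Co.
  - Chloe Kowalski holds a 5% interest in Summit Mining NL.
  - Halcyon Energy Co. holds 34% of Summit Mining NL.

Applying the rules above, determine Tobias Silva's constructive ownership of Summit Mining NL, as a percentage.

By spousal attribution (R3), Tobias Silva is treated as also owning Mateo Silva's interest in Cobalt Textiles S.p.A, giving 34% + 27% = 61%.
By spousal attribution (R3), Tobias Silva is treated as owning Mateo Silva's 26% interest in Halcyon Energy Co.
Chain via Cobalt Textiles S.p.A. (R2): 61% × 26% = 15.86% of Summit Mining NL.
Chain via Halcyon Energy Co. (R2): 26% × 34% = 8.84% of Summit Mining NL.
Aggregating (R1): 15.86% + 8.84% = 24.7%.

24.7%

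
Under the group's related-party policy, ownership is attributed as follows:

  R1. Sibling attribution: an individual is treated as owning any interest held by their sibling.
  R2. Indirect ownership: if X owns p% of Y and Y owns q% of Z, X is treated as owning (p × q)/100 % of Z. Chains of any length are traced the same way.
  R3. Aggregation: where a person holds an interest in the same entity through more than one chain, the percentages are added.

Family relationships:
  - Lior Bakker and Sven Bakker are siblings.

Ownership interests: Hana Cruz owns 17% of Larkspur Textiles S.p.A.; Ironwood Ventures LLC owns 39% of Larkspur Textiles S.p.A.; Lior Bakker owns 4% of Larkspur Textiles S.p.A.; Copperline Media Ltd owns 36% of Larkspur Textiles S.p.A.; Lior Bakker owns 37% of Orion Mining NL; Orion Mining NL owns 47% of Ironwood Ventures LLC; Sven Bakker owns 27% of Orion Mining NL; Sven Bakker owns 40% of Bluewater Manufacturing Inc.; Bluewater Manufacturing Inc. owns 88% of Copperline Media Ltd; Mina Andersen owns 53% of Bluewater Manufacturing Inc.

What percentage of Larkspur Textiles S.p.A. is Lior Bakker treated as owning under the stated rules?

By sibling attribution (R1), Lior Bakker is treated as also owning Sven Bakker's interest in Orion Mining NL, giving 37% + 27% = 64%.
By sibling attribution (R1), Lior Bakker is treated as owning Sven Bakker's 40% interest in Bluewater Manufacturing Inc.
Chain via Orion Mining NL → Ironwood Ventures LLC (R2): 64% × 47% × 39% = 11.7312% of Larkspur Textiles S.p.A.
Direct interest in Larkspur Textiles S.p.A: 4%.
Chain via Bluewater Manufacturing Inc. → Copperline Media Ltd (R2): 40% × 88% × 36% = 12.672% of Larkspur Textiles S.p.A.
Aggregating (R3): 11.7312% + 4% + 12.672% = 28.4032%.

28.4032%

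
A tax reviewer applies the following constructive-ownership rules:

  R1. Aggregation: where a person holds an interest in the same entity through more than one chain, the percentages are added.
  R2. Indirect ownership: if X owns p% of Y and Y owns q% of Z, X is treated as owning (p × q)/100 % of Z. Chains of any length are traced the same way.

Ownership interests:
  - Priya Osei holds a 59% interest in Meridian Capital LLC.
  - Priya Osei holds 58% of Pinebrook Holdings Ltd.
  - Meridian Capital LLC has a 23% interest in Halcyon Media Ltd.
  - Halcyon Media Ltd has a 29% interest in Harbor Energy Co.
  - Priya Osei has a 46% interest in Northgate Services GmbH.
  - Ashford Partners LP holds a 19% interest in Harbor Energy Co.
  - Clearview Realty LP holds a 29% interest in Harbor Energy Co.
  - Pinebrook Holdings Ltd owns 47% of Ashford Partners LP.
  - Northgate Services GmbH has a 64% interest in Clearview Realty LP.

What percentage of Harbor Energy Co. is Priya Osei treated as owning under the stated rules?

Chain via Pinebrook Holdings Ltd → Ashford Partners LP (R2): 58% × 47% × 19% = 5.1794% of Harbor Energy Co.
Chain via Northgate Services GmbH → Clearview Realty LP (R2): 46% × 64% × 29% = 8.5376% of Harbor Energy Co.
Chain via Meridian Capital LLC → Halcyon Media Ltd (R2): 59% × 23% × 29% = 3.9353% of Harbor Energy Co.
Aggregating (R1): 5.1794% + 8.5376% + 3.9353% = 17.6523%.

17.6523%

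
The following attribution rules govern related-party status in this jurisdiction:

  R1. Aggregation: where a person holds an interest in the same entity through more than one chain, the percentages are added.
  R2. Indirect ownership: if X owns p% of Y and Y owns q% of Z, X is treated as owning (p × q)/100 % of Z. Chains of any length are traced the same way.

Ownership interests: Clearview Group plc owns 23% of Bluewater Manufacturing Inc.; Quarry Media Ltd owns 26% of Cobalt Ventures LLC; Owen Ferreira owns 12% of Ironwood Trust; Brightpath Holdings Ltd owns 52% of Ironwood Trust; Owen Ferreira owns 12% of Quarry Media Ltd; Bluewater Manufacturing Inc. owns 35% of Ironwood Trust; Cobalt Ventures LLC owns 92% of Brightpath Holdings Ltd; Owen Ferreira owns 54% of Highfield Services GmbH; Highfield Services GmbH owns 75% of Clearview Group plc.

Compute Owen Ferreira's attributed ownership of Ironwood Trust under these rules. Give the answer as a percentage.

16.752858%

Chain via Highfield Services GmbH → Clearview Group plc → Bluewater Manufacturing Inc. (R2): 54% × 75% × 23% × 35% = 3.26025% of Ironwood Trust.
Chain via Quarry Media Ltd → Cobalt Ventures LLC → Brightpath Holdings Ltd (R2): 12% × 26% × 92% × 52% = 1.492608% of Ironwood Trust.
Direct interest in Ironwood Trust: 12%.
Aggregating (R1): 3.26025% + 1.492608% + 12% = 16.752858%.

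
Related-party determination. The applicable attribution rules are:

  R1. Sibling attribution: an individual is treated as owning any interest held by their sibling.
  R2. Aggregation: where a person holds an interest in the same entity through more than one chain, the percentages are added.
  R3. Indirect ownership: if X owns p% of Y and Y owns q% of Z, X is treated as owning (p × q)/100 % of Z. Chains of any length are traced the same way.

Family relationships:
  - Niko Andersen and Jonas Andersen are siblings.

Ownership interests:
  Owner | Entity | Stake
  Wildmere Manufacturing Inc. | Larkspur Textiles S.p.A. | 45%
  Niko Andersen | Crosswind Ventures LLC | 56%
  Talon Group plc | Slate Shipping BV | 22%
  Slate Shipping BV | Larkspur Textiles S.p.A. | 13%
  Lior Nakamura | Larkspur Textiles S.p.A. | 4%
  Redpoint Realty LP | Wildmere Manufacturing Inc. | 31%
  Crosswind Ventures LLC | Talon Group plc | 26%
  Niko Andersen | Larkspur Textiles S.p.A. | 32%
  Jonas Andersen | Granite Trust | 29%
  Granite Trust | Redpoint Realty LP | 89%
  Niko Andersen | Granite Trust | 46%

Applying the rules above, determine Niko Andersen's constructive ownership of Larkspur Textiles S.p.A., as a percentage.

By sibling attribution (R1), Niko Andersen is treated as also owning Jonas Andersen's interest in Granite Trust, giving 46% + 29% = 75%.
Chain via Granite Trust → Redpoint Realty LP → Wildmere Manufacturing Inc. (R3): 75% × 89% × 31% × 45% = 9.311625% of Larkspur Textiles S.p.A.
Chain via Crosswind Ventures LLC → Talon Group plc → Slate Shipping BV (R3): 56% × 26% × 22% × 13% = 0.416416% of Larkspur Textiles S.p.A.
Direct interest in Larkspur Textiles S.p.A: 32%.
Aggregating (R2): 9.311625% + 0.416416% + 32% = 41.728041%.

41.728041%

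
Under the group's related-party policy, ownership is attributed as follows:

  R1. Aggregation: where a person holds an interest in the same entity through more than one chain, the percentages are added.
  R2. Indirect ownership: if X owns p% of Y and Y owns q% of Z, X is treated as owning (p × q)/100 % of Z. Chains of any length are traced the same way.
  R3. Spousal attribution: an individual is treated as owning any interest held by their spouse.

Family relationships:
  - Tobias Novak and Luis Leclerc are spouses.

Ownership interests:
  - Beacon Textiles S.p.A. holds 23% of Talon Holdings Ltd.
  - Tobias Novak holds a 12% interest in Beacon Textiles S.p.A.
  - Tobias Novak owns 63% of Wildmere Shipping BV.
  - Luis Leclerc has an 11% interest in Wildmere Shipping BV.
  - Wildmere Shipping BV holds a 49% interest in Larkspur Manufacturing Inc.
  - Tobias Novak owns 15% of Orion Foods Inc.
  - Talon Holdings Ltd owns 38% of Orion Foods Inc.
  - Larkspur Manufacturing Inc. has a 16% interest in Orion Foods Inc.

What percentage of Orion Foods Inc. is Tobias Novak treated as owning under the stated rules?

21.8504%

By spousal attribution (R3), Tobias Novak is treated as also owning Luis Leclerc's interest in Wildmere Shipping BV, giving 63% + 11% = 74%.
Chain via Beacon Textiles S.p.A. → Talon Holdings Ltd (R2): 12% × 23% × 38% = 1.0488% of Orion Foods Inc.
Chain via Wildmere Shipping BV → Larkspur Manufacturing Inc. (R2): 74% × 49% × 16% = 5.8016% of Orion Foods Inc.
Direct interest in Orion Foods Inc: 15%.
Aggregating (R1): 1.0488% + 5.8016% + 15% = 21.8504%.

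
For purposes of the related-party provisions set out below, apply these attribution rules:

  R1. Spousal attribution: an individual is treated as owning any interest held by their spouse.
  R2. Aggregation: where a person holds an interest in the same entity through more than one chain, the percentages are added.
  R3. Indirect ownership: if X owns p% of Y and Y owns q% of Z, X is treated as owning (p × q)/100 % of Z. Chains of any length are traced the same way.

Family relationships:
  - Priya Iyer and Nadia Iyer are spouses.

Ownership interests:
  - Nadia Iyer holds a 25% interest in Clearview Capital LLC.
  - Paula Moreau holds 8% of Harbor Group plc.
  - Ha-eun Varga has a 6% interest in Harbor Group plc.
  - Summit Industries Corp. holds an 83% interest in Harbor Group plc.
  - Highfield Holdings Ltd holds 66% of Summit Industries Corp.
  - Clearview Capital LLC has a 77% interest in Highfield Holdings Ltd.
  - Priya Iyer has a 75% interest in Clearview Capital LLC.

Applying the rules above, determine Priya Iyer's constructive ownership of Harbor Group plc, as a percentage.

By spousal attribution (R1), Priya Iyer is treated as also owning Nadia Iyer's interest in Clearview Capital LLC, giving 75% + 25% = 100%.
Chain via Clearview Capital LLC → Highfield Holdings Ltd → Summit Industries Corp. (R3): 100% × 77% × 66% × 83% = 42.1806% of Harbor Group plc.

42.1806%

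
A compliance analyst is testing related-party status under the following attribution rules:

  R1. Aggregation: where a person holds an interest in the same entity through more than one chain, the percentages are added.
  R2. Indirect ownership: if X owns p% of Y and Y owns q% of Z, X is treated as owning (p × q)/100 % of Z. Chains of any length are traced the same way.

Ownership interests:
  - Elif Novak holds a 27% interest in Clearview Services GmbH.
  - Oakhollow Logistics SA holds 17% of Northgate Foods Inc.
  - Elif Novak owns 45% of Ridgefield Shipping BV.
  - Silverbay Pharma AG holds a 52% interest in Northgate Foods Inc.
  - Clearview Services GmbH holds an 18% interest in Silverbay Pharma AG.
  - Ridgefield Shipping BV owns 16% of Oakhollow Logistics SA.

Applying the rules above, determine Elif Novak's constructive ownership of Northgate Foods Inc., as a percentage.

Chain via Ridgefield Shipping BV → Oakhollow Logistics SA (R2): 45% × 16% × 17% = 1.224% of Northgate Foods Inc.
Chain via Clearview Services GmbH → Silverbay Pharma AG (R2): 27% × 18% × 52% = 2.5272% of Northgate Foods Inc.
Aggregating (R1): 1.224% + 2.5272% = 3.7512%.

3.7512%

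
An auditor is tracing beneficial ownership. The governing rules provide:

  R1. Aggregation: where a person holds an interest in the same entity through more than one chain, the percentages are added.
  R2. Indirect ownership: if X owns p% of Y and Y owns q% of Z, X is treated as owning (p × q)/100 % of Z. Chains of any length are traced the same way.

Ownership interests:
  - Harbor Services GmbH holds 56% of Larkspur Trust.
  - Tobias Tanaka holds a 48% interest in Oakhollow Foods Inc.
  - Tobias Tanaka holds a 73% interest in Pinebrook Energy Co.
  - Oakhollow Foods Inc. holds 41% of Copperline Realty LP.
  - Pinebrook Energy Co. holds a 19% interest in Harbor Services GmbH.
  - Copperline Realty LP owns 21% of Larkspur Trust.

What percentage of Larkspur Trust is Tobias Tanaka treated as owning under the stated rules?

11.9%

Chain via Oakhollow Foods Inc. → Copperline Realty LP (R2): 48% × 41% × 21% = 4.1328% of Larkspur Trust.
Chain via Pinebrook Energy Co. → Harbor Services GmbH (R2): 73% × 19% × 56% = 7.7672% of Larkspur Trust.
Aggregating (R1): 4.1328% + 7.7672% = 11.9%.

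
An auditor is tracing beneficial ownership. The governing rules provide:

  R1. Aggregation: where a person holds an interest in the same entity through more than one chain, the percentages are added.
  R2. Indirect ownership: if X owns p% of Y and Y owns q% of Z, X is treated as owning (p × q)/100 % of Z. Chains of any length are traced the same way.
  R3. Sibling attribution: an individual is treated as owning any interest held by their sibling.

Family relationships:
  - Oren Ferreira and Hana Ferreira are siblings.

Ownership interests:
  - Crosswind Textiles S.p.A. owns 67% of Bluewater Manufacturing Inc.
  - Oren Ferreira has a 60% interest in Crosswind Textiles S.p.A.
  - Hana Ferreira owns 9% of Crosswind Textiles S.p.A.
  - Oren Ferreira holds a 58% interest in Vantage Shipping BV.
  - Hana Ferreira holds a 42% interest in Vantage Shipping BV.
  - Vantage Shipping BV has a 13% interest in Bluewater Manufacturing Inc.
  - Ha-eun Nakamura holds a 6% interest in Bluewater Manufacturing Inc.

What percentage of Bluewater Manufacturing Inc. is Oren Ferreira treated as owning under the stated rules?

59.23%

By sibling attribution (R3), Oren Ferreira is treated as also owning Hana Ferreira's interest in Crosswind Textiles S.p.A, giving 60% + 9% = 69%.
By sibling attribution (R3), Oren Ferreira is treated as also owning Hana Ferreira's interest in Vantage Shipping BV, giving 58% + 42% = 100%.
Chain via Crosswind Textiles S.p.A. (R2): 69% × 67% = 46.23% of Bluewater Manufacturing Inc.
Chain via Vantage Shipping BV (R2): 100% × 13% = 13% of Bluewater Manufacturing Inc.
Aggregating (R1): 46.23% + 13% = 59.23%.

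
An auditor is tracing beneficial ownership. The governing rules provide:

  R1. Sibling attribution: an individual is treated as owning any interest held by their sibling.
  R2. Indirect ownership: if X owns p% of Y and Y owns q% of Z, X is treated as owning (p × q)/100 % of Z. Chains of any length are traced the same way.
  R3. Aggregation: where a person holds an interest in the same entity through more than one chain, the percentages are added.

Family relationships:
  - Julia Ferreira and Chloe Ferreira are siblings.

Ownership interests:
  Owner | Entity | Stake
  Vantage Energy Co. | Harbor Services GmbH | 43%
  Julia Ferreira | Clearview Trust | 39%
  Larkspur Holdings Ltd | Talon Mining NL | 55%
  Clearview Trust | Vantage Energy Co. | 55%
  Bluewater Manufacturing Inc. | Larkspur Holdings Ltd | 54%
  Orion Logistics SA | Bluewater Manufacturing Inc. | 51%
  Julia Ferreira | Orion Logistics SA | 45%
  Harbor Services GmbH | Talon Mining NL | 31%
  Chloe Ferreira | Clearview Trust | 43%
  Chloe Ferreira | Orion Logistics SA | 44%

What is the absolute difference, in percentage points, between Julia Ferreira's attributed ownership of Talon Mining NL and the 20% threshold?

By sibling attribution (R1), Julia Ferreira is treated as also owning Chloe Ferreira's interest in Clearview Trust, giving 39% + 43% = 82%.
By sibling attribution (R1), Julia Ferreira is treated as also owning Chloe Ferreira's interest in Orion Logistics SA, giving 45% + 44% = 89%.
Chain via Clearview Trust → Vantage Energy Co. → Harbor Services GmbH (R2): 82% × 55% × 43% × 31% = 6.01183% of Talon Mining NL.
Chain via Orion Logistics SA → Bluewater Manufacturing Inc. → Larkspur Holdings Ltd (R2): 89% × 51% × 54% × 55% = 13.48083% of Talon Mining NL.
Aggregating (R3): 6.01183% + 13.48083% = 19.49266%.
19.49266% falls short of the 20% threshold by 0.50734 percentage points.

0.50734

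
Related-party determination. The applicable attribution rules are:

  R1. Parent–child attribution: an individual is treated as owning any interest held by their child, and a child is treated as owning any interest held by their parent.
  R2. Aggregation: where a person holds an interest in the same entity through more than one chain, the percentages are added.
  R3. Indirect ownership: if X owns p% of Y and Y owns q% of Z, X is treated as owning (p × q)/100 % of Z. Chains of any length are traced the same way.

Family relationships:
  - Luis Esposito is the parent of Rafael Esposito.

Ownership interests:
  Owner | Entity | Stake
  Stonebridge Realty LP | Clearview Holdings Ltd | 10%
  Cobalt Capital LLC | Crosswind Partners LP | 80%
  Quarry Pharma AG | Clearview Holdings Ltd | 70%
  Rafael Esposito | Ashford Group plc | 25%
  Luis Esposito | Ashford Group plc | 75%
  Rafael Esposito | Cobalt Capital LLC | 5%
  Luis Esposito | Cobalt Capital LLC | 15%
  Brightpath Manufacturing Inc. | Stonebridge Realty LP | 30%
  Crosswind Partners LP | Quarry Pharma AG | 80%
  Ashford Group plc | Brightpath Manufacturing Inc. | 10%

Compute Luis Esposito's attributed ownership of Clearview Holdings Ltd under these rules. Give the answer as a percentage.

9.26%

By parent–child attribution (R1), Luis Esposito is treated as also owning Rafael Esposito's interest in Ashford Group plc, giving 75% + 25% = 100%.
By parent–child attribution (R1), Luis Esposito is treated as also owning Rafael Esposito's interest in Cobalt Capital LLC, giving 15% + 5% = 20%.
Chain via Ashford Group plc → Brightpath Manufacturing Inc. → Stonebridge Realty LP (R3): 100% × 10% × 30% × 10% = 0.3% of Clearview Holdings Ltd.
Chain via Cobalt Capital LLC → Crosswind Partners LP → Quarry Pharma AG (R3): 20% × 80% × 80% × 70% = 8.96% of Clearview Holdings Ltd.
Aggregating (R2): 0.3% + 8.96% = 9.26%.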